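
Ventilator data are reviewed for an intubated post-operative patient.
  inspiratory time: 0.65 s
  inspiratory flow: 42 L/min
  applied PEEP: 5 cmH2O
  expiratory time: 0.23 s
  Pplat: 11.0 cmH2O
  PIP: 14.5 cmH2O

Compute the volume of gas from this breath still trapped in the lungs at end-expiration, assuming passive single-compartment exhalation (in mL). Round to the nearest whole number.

Flow: 42 L/min ÷ 60 = 0.7 L/s.
Vt = flow × Ti = 0.7 L/s × 0.65 s × 1000 mL/L = 455.0 mL.
R = (PIP − Pplat)/V̇ = (14.5 − 11.0) / 0.7 = 3.5/0.7 = 5.0 cmH2O·s/L.
C = Vt/(Pplat − PEEP) = 455.0 / (11.0 − 5) = 455.0/6.0 = 75.833 mL/cmH2O.
τ = R × C = 5.0 × 0.07583 L/cmH2O = 0.3792 s.
Fraction remaining = e^(−Te/τ) = e^(−0.23/0.3792) = 0.5452.
Trapped volume = 455.0 × 0.5452 = 248.07 mL.

248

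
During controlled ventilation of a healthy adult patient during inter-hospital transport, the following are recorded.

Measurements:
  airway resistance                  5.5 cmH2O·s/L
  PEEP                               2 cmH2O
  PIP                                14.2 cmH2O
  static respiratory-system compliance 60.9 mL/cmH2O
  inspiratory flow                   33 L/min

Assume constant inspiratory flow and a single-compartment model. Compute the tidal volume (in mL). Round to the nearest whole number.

559

Flow: 33 L/min ÷ 60 = 0.55 L/s.
Equation of motion (constant flow): PIP = Vt/C + R·V̇ + PEEP.
Vt/C = PIP − R·V̇ − PEEP = 14.2 − 3.025 − 2 = 9.175 cmH2O.
Vt = C × 9.175 = 60.9 × 9.175 = 558.76 mL.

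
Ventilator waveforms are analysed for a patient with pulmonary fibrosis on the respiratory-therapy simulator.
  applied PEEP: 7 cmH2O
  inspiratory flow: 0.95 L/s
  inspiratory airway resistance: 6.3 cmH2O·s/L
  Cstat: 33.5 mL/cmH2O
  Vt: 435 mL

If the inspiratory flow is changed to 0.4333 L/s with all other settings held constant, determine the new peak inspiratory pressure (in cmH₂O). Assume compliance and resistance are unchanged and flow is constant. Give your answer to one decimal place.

22.7

PIP = Vt/C + R·V̇ + PEEP (constant-flow equation of motion).
Only the resistive term changes: ΔPIP = R × ΔV̇ = 6.3 × (0.4333 − 0.95) = 6.3 × -0.5167 = -3.255 cmH2O.
Original PIP = 435/33.5 + 6.3×0.95 + 7 = 25.97 cmH2O; new PIP = 25.97 + (-3.255) = 22.715 cmH2O.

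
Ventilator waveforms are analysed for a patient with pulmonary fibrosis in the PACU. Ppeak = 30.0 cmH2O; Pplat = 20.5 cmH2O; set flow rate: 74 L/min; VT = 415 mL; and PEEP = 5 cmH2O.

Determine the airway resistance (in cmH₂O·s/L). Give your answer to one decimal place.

7.7

Flow: 74 L/min ÷ 60 = 1.2333 L/s.
Raw = (PIP − Pplat) / flow = (30.0 − 20.5) / 1.2333 = 9.5 / 1.2333 = 7.703 cmH2O·s/L.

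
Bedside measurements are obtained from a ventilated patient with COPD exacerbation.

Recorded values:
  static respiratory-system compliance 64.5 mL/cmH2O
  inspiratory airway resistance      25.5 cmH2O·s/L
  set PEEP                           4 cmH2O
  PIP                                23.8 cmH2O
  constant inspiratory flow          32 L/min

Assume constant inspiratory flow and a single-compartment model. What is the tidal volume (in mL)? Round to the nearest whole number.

Flow: 32 L/min ÷ 60 = 0.5333 L/s.
Equation of motion (constant flow): PIP = Vt/C + R·V̇ + PEEP.
Vt/C = PIP − R·V̇ − PEEP = 23.8 − 13.599 − 4 = 6.201 cmH2O.
Vt = C × 6.201 = 64.5 × 6.201 = 399.96 mL.

400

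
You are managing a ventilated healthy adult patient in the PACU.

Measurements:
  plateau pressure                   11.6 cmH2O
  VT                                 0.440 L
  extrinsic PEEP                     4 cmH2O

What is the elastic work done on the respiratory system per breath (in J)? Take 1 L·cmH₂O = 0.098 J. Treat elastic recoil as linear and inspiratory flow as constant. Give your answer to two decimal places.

0.16

Elastic work ≈ ½ × (Pplat − PEEP) × Vt = 0.5 × (11.6 − 4) × 0.440 L = 0.5 × 7.6 × 0.440 = 1.672 L·cmH2O.
× 0.098 J/(L·cmH2O) → 0.1639 J.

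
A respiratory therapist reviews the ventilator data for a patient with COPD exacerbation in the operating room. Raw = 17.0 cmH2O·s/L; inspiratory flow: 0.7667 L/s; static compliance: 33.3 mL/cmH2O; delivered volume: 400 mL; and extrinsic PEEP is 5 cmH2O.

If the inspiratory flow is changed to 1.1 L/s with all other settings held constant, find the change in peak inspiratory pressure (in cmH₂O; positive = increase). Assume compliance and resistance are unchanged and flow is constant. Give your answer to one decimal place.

5.7

PIP = Vt/C + R·V̇ + PEEP (constant-flow equation of motion).
Only the resistive term changes: ΔPIP = R × ΔV̇ = 17.0 × (1.1 − 0.7667) = 17.0 × 0.3333 = 5.666 cmH2O.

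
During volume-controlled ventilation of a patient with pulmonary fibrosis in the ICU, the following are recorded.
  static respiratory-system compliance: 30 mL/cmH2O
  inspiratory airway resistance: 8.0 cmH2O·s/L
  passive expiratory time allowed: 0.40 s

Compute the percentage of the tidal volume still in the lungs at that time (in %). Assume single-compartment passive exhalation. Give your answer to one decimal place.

τ = R × C = 8.0 × 30 mL/cmH2O = 8.0 × 0.030 L/cmH2O = 0.24 s.
Passive exhalation: V(t)/V₀ = e^(−t/τ) = e^(−0.40/0.24) = 0.1889.
Fraction remaining = 0.1889 → 18.89%.

18.9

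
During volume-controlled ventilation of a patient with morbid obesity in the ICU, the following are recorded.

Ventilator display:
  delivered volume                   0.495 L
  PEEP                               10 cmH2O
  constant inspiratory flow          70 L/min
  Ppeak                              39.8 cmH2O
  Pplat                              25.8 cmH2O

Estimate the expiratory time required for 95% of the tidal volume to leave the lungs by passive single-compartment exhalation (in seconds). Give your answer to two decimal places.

Flow: 70 L/min ÷ 60 = 1.1667 L/s.
R = (PIP − Pplat)/V̇ = (39.8 − 25.8) / 1.1667 = 14.0/1.1667 = 12.0 cmH2O·s/L.
C = Vt/(Pplat − PEEP) = 495.0 / (25.8 − 10) = 495.0/15.8 = 31.329 mL/cmH2O.
τ = R × C = 12.0 × 0.03133 L/cmH2O = 0.376 s.
t = −τ·ln(1 − 0.95) = −0.376·ln(0.05) = 1.126 s.

1.13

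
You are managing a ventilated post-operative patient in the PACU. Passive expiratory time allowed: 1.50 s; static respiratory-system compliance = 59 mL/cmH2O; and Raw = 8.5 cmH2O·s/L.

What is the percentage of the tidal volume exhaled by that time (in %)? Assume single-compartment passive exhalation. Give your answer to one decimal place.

τ = R × C = 8.5 × 59 mL/cmH2O = 8.5 × 0.059 L/cmH2O = 0.5015 s.
Passive exhalation: V(t)/V₀ = e^(−t/τ) = e^(−1.50/0.5015) = 0.05024.
Fraction exhaled = 1 − 0.05024 = 0.9498 → 94.98%.

95.0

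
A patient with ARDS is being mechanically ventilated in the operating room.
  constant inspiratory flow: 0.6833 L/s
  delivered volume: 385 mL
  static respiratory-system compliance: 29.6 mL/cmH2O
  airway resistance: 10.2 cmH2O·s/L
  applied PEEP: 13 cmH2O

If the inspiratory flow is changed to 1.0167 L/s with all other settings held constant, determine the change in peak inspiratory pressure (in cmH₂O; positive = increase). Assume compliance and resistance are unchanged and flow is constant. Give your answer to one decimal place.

PIP = Vt/C + R·V̇ + PEEP (constant-flow equation of motion).
Only the resistive term changes: ΔPIP = R × ΔV̇ = 10.2 × (1.0167 − 0.6833) = 10.2 × 0.3334 = 3.401 cmH2O.

3.4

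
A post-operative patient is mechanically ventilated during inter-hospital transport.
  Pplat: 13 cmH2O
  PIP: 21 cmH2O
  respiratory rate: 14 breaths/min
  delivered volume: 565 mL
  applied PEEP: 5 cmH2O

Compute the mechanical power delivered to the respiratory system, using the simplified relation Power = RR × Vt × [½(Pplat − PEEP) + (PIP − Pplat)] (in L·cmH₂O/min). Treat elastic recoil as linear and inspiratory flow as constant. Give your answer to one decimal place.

94.9

Per-breath work = Vt × [½(Pplat−PEEP) + (PIP−Pplat)] = 0.565 × [0.5×8.0 + 8.0] = 0.565 × 12.0 = 6.78 L·cmH2O.
Power = 14 × 6.78 = 94.92 L·cmH2O/min.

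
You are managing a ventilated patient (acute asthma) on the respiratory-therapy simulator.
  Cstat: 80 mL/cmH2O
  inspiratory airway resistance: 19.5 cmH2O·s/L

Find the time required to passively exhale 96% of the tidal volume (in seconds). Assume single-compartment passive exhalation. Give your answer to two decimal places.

τ = R × C = 19.5 × 80 mL/cmH2O = 19.5 × 0.080 L/cmH2O = 1.56 s.
Exhaled fraction f = 1 − e^(−t/τ) → t = −τ·ln(1 − f) = −1.56·ln(0.04) = 5.021 s.

5.02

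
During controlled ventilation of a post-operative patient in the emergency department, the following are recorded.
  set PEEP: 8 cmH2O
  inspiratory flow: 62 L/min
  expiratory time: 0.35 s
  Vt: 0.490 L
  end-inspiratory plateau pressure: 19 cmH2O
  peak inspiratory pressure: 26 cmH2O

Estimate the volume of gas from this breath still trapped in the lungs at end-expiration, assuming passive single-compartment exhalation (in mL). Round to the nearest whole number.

154

Flow: 62 L/min ÷ 60 = 1.0333 L/s.
R = (PIP − Pplat)/V̇ = (26 − 19) / 1.0333 = 7.0/1.0333 = 6.774 cmH2O·s/L.
C = Vt/(Pplat − PEEP) = 490.0 / (19 − 8) = 490.0/11.0 = 44.545 mL/cmH2O.
τ = R × C = 6.774 × 0.04455 L/cmH2O = 0.3018 s.
Fraction remaining = e^(−Te/τ) = e^(−0.35/0.3018) = 0.3136.
Trapped volume = 490.0 × 0.3136 = 153.66 mL.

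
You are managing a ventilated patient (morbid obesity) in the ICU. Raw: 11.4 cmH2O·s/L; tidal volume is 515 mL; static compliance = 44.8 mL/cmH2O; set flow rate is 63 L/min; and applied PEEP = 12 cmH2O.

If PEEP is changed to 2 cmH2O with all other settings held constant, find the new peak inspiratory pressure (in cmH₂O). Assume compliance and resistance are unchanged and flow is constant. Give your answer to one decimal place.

Flow: 63 L/min ÷ 60 = 1.05 L/s.
PIP = Vt/C + R·V̇ + PEEP (constant-flow equation of motion).
Only the baseline term changes: ΔPIP = ΔPEEP = 2 − 12 = -10.0 cmH2O.
Original PIP = 515/44.8 + 11.4×1.05 + 12 = 35.466 cmH2O; new PIP = 35.466 + (-10.0) = 25.466 cmH2O.

25.5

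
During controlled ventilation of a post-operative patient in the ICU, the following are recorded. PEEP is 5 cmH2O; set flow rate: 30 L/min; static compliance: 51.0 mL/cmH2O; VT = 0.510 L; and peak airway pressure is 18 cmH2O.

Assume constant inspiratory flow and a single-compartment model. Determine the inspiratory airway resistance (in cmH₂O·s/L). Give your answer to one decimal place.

6.0

Flow: 30 L/min ÷ 60 = 0.5 L/s.
Equation of motion (constant flow): PIP = Vt/C + R·V̇ + PEEP.
R·V̇ = PIP − Vt/C − PEEP = 18 − 510/51.0 − 5 = 18 − 10.0 − 5 = 3.0 cmH2O.
R = 3.0 / 0.5 = 6.0 cmH2O·s/L.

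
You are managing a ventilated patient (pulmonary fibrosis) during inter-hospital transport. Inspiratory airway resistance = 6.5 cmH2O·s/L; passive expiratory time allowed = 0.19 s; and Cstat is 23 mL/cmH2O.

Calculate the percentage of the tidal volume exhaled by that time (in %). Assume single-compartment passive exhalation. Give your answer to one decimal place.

τ = R × C = 6.5 × 23 mL/cmH2O = 6.5 × 0.023 L/cmH2O = 0.1495 s.
Passive exhalation: V(t)/V₀ = e^(−t/τ) = e^(−0.19/0.1495) = 0.2806.
Fraction exhaled = 1 − 0.2806 = 0.7194 → 71.94%.

71.9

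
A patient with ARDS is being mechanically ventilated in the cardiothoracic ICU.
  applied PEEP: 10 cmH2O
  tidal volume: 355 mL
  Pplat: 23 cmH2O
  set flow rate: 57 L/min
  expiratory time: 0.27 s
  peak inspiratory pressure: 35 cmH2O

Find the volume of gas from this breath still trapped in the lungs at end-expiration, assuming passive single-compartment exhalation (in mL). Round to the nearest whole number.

Flow: 57 L/min ÷ 60 = 0.95 L/s.
R = (PIP − Pplat)/V̇ = (35 − 23) / 0.95 = 12.0/0.95 = 12.632 cmH2O·s/L.
C = Vt/(Pplat − PEEP) = 355.0 / (23 − 10) = 355.0/13.0 = 27.308 mL/cmH2O.
τ = R × C = 12.632 × 0.02731 L/cmH2O = 0.345 s.
Fraction remaining = e^(−Te/τ) = e^(−0.27/0.345) = 0.4572.
Trapped volume = 355.0 × 0.4572 = 162.31 mL.

162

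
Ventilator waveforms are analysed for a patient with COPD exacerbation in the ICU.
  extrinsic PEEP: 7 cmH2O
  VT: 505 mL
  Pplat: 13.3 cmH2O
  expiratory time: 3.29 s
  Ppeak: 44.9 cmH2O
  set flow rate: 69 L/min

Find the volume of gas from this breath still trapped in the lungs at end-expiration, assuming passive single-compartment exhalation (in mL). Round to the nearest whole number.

Flow: 69 L/min ÷ 60 = 1.15 L/s.
R = (PIP − Pplat)/V̇ = (44.9 − 13.3) / 1.15 = 31.6/1.15 = 27.478 cmH2O·s/L.
C = Vt/(Pplat − PEEP) = 505.0 / (13.3 − 7) = 505.0/6.3 = 80.159 mL/cmH2O.
τ = R × C = 27.478 × 0.08016 L/cmH2O = 2.203 s.
Fraction remaining = e^(−Te/τ) = e^(−3.29/2.203) = 0.2246.
Trapped volume = 505.0 × 0.2246 = 113.42 mL.

113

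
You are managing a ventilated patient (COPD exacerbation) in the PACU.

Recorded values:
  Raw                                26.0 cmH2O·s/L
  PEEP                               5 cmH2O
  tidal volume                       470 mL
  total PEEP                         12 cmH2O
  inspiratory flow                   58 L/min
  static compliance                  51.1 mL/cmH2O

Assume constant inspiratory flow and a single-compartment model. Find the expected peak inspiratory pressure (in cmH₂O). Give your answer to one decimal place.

46.3

Flow: 58 L/min ÷ 60 = 0.9667 L/s.
Total PEEP = 12 cmH2O (set 5 + intrinsic 7); this is the baseline alveolar pressure.
Equation of motion (constant flow): PIP = Vt/C + R·V̇ + PEEP.
PIP = 470/51.1 + 26.0×0.9667 + 12 = 9.198 + 25.134 + 12 = 46.332 cmH2O.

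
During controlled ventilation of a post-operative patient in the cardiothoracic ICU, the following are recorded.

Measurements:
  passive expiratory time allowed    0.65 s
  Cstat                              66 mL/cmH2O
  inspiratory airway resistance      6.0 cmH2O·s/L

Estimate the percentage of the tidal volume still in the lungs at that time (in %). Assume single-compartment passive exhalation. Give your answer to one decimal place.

τ = R × C = 6.0 × 66 mL/cmH2O = 6.0 × 0.066 L/cmH2O = 0.396 s.
Passive exhalation: V(t)/V₀ = e^(−t/τ) = e^(−0.65/0.396) = 0.1937.
Fraction remaining = 0.1937 → 19.37%.

19.4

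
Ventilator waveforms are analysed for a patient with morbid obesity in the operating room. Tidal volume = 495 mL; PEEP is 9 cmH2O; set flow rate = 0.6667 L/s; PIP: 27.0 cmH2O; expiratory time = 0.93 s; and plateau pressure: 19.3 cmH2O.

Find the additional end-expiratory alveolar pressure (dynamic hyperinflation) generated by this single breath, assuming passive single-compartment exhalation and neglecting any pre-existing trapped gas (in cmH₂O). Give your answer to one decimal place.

1.9

R = (PIP − Pplat)/V̇ = (27.0 − 19.3) / 0.6667 = 7.7/0.6667 = 11.549 cmH2O·s/L.
C = Vt/(Pplat − PEEP) = 495.0 / (19.3 − 9) = 495.0/10.3 = 48.058 mL/cmH2O.
τ = R × C = 11.549 × 0.04806 L/cmH2O = 0.555 s.
Fraction remaining = e^(−Te/τ) = e^(−0.93/0.555) = 0.1872; trapped volume = 495.0 × 0.1872 = 92.664 mL.
Additional alveolar pressure from trapping ≈ V_trapped / C = 92.664 / 48.058 = 1.928 cmH2O.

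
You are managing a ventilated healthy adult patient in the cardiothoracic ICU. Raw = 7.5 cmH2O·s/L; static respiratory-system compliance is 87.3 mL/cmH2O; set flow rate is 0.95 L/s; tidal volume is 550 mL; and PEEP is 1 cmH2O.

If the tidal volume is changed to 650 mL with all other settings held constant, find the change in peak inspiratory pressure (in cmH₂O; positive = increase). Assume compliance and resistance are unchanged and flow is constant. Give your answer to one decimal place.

PIP = Vt/C + R·V̇ + PEEP (constant-flow equation of motion).
Only the elastic term changes: ΔPIP = ΔVt / C = (650 − 550) / 87.3 = 1.145 cmH2O.

1.1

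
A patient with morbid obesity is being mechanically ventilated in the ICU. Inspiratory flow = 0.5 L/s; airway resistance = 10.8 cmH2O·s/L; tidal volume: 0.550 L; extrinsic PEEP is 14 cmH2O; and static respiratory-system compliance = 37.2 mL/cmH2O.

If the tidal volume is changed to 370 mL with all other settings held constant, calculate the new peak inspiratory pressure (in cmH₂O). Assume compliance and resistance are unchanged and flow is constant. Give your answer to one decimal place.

29.3

PIP = Vt/C + R·V̇ + PEEP (constant-flow equation of motion).
Only the elastic term changes: ΔPIP = ΔVt / C = (370 − 550) / 37.2 = -4.839 cmH2O.
Original PIP = 550/37.2 + 10.8×0.5 + 14 = 34.185 cmH2O; new PIP = 34.185 + (-4.839) = 29.346 cmH2O.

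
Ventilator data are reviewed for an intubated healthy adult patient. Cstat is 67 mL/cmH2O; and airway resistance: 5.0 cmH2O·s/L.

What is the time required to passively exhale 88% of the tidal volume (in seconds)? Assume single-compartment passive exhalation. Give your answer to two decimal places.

0.71

τ = R × C = 5.0 × 67 mL/cmH2O = 5.0 × 0.067 L/cmH2O = 0.335 s.
Exhaled fraction f = 1 − e^(−t/τ) → t = −τ·ln(1 − f) = −0.335·ln(0.12) = 0.7103 s.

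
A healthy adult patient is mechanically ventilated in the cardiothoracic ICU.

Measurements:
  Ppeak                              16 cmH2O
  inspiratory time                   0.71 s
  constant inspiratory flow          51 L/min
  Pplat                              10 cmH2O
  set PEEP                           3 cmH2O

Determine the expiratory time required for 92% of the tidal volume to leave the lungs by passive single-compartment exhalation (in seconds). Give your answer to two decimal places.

Flow: 51 L/min ÷ 60 = 0.85 L/s.
Vt = flow × Ti = 0.85 L/s × 0.71 s × 1000 mL/L = 603.5 mL.
R = (PIP − Pplat)/V̇ = (16 − 10) / 0.85 = 6.0/0.85 = 7.059 cmH2O·s/L.
C = Vt/(Pplat − PEEP) = 603.5 / (10 − 3) = 603.5/7.0 = 86.214 mL/cmH2O.
τ = R × C = 7.059 × 0.08621 L/cmH2O = 0.6086 s.
t = −τ·ln(1 − 0.92) = −0.6086·ln(0.08) = 1.537 s.

1.54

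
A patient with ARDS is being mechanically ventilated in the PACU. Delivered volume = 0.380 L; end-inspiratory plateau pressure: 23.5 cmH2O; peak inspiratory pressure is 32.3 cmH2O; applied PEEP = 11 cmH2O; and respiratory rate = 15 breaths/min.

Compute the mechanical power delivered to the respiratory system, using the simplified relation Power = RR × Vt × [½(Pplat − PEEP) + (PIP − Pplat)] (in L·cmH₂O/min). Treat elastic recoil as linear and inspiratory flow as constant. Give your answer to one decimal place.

Per-breath work = Vt × [½(Pplat−PEEP) + (PIP−Pplat)] = 0.380 × [0.5×12.5 + 8.8] = 0.380 × 15.05 = 5.719 L·cmH2O.
Power = 15 × 5.719 = 85.785 L·cmH2O/min.

85.8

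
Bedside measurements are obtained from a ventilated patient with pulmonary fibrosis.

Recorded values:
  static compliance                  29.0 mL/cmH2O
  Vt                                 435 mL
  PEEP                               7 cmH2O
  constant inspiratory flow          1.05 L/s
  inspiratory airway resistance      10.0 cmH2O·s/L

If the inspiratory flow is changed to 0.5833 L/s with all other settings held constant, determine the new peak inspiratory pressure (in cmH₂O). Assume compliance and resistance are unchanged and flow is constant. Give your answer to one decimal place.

27.8

PIP = Vt/C + R·V̇ + PEEP (constant-flow equation of motion).
Only the resistive term changes: ΔPIP = R × ΔV̇ = 10.0 × (0.5833 − 1.05) = 10.0 × -0.4667 = -4.667 cmH2O.
Original PIP = 435/29.0 + 10.0×1.05 + 7 = 32.5 cmH2O; new PIP = 32.5 + (-4.667) = 27.833 cmH2O.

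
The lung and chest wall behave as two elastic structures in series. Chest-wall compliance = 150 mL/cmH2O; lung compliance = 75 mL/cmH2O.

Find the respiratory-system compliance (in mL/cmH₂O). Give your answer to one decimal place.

Lung and chest wall are elastances in series: 1/Crs = 1/CL + 1/Ccw.
1/Crs = 1/75 + 1/150 = 0.02.
Crs = 50.0 mL/cmH2O.

50.0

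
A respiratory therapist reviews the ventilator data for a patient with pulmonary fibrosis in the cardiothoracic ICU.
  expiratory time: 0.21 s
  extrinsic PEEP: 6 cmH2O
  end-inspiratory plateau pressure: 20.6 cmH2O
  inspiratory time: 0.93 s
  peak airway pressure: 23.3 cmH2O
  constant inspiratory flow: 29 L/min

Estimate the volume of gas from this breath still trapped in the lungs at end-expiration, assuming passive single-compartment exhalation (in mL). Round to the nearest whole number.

133

Flow: 29 L/min ÷ 60 = 0.4833 L/s.
Vt = flow × Ti = 0.4833 L/s × 0.93 s × 1000 mL/L = 449.47 mL.
R = (PIP − Pplat)/V̇ = (23.3 − 20.6) / 0.4833 = 2.7/0.4833 = 5.587 cmH2O·s/L.
C = Vt/(Pplat − PEEP) = 449.47 / (20.6 − 6) = 449.47/14.6 = 30.786 mL/cmH2O.
τ = R × C = 5.587 × 0.03079 L/cmH2O = 0.172 s.
Fraction remaining = e^(−Te/τ) = e^(−0.21/0.172) = 0.295.
Trapped volume = 449.47 × 0.295 = 132.59 mL.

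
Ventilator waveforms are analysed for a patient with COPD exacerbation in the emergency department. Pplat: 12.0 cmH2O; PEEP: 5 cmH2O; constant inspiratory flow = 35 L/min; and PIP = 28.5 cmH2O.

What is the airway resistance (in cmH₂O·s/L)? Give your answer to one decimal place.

Flow: 35 L/min ÷ 60 = 0.5833 L/s.
Raw = (PIP − Pplat) / flow = (28.5 − 12.0) / 0.5833 = 16.5 / 0.5833 = 28.287 cmH2O·s/L.

28.3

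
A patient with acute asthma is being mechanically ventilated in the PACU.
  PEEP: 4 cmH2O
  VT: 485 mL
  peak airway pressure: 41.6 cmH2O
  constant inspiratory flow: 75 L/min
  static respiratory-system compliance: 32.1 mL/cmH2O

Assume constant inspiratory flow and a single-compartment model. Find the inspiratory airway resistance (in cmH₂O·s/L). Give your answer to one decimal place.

18.0

Flow: 75 L/min ÷ 60 = 1.25 L/s.
Equation of motion (constant flow): PIP = Vt/C + R·V̇ + PEEP.
R·V̇ = PIP − Vt/C − PEEP = 41.6 − 485/32.1 − 4 = 41.6 − 15.109 − 4 = 22.491 cmH2O.
R = 22.491 / 1.25 = 17.993 cmH2O·s/L.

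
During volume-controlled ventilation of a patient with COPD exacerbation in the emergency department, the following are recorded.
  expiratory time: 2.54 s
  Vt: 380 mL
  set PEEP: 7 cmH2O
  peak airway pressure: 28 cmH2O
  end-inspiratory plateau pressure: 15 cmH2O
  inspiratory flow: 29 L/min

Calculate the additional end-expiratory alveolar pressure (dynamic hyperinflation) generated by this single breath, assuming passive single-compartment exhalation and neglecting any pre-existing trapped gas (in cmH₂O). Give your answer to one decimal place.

Flow: 29 L/min ÷ 60 = 0.4833 L/s.
R = (PIP − Pplat)/V̇ = (28 − 15) / 0.4833 = 13.0/0.4833 = 26.898 cmH2O·s/L.
C = Vt/(Pplat − PEEP) = 380.0 / (15 − 7) = 380.0/8.0 = 47.5 mL/cmH2O.
τ = R × C = 26.898 × 0.0475 L/cmH2O = 1.278 s.
Fraction remaining = e^(−Te/τ) = e^(−2.54/1.278) = 0.137; trapped volume = 380.0 × 0.137 = 52.06 mL.
Additional alveolar pressure from trapping ≈ V_trapped / C = 52.06 / 47.5 = 1.096 cmH2O.

1.1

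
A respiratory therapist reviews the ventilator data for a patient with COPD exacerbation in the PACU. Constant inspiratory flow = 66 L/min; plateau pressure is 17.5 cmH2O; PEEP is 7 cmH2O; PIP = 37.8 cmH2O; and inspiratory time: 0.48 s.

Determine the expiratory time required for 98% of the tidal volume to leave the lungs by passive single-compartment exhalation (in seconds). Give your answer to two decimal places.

Flow: 66 L/min ÷ 60 = 1.1 L/s.
Vt = flow × Ti = 1.1 L/s × 0.48 s × 1000 mL/L = 528.0 mL.
R = (PIP − Pplat)/V̇ = (37.8 − 17.5) / 1.1 = 20.3/1.1 = 18.455 cmH2O·s/L.
C = Vt/(Pplat − PEEP) = 528.0 / (17.5 − 7) = 528.0/10.5 = 50.286 mL/cmH2O.
τ = R × C = 18.455 × 0.05029 L/cmH2O = 0.9281 s.
t = −τ·ln(1 − 0.98) = −0.9281·ln(0.02) = 3.631 s.

3.63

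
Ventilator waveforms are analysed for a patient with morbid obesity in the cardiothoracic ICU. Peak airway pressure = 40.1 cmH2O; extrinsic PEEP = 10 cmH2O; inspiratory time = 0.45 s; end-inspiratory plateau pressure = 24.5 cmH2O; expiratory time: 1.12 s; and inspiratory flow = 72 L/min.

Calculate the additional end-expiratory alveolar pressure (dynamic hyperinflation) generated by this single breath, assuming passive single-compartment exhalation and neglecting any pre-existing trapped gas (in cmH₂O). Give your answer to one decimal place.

Flow: 72 L/min ÷ 60 = 1.2 L/s.
Vt = flow × Ti = 1.2 L/s × 0.45 s × 1000 mL/L = 540.0 mL.
R = (PIP − Pplat)/V̇ = (40.1 − 24.5) / 1.2 = 15.6/1.2 = 13.0 cmH2O·s/L.
C = Vt/(Pplat − PEEP) = 540.0 / (24.5 − 10) = 540.0/14.5 = 37.241 mL/cmH2O.
τ = R × C = 13.0 × 0.03724 L/cmH2O = 0.4841 s.
Fraction remaining = e^(−Te/τ) = e^(−1.12/0.4841) = 0.09891; trapped volume = 540.0 × 0.09891 = 53.411 mL.
Additional alveolar pressure from trapping ≈ V_trapped / C = 53.411 / 37.241 = 1.434 cmH2O.

1.4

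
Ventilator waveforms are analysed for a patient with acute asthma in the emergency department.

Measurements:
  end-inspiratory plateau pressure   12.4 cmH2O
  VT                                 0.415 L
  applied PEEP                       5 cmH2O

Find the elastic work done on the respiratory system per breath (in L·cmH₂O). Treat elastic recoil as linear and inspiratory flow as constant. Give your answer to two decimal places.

1.54

Elastic work ≈ ½ × (Pplat − PEEP) × Vt = 0.5 × (12.4 − 5) × 0.415 L = 0.5 × 7.4 × 0.415 = 1.536 L·cmH2O.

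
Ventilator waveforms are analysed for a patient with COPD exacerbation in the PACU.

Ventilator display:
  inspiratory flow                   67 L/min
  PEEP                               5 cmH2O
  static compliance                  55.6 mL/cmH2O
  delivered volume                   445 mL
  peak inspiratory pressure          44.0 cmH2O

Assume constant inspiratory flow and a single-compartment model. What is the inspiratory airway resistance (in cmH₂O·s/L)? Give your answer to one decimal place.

27.8

Flow: 67 L/min ÷ 60 = 1.1167 L/s.
Equation of motion (constant flow): PIP = Vt/C + R·V̇ + PEEP.
R·V̇ = PIP − Vt/C − PEEP = 44.0 − 445/55.6 − 5 = 44.0 − 8.004 − 5 = 30.996 cmH2O.
R = 30.996 / 1.1167 = 27.757 cmH2O·s/L.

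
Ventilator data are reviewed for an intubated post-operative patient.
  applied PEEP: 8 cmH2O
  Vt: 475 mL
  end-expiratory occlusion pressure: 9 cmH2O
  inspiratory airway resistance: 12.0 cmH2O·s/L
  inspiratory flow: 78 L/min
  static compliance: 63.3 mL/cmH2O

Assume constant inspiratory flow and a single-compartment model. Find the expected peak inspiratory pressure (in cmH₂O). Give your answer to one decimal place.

32.1

Flow: 78 L/min ÷ 60 = 1.3 L/s.
Total PEEP = 9 cmH2O (set 8 + intrinsic 1); this is the baseline alveolar pressure.
Equation of motion (constant flow): PIP = Vt/C + R·V̇ + PEEP.
PIP = 475/63.3 + 12.0×1.3 + 9 = 7.504 + 15.6 + 9 = 32.104 cmH2O.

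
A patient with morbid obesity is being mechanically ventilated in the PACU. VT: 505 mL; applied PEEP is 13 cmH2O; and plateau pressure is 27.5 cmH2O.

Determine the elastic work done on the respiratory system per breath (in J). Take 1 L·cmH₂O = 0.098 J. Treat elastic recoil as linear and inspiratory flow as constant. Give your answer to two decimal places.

0.36

Elastic work ≈ ½ × (Pplat − PEEP) × Vt = 0.5 × (27.5 − 13) × 0.505 L = 0.5 × 14.5 × 0.505 = 3.661 L·cmH2O.
× 0.098 J/(L·cmH2O) → 0.3588 J.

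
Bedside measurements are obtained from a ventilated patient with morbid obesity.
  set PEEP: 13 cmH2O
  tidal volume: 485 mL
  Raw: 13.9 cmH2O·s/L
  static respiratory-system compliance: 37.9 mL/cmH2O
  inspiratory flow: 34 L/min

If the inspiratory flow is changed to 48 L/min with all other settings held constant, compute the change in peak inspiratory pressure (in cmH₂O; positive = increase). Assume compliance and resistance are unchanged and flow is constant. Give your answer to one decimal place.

Flow: 34 L/min ÷ 60 = 0.5667 L/s.
New flow: 48 L/min ÷ 60 = 0.8 L/s.
PIP = Vt/C + R·V̇ + PEEP (constant-flow equation of motion).
Only the resistive term changes: ΔPIP = R × ΔV̇ = 13.9 × (0.8 − 0.5667) = 13.9 × 0.2333 = 3.243 cmH2O.

3.2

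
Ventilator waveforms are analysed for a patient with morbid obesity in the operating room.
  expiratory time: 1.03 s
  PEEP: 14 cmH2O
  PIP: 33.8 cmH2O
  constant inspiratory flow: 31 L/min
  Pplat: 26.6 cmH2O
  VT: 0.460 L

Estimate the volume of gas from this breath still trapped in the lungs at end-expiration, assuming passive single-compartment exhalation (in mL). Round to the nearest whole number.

61

Flow: 31 L/min ÷ 60 = 0.5167 L/s.
R = (PIP − Pplat)/V̇ = (33.8 − 26.6) / 0.5167 = 7.2/0.5167 = 13.935 cmH2O·s/L.
C = Vt/(Pplat − PEEP) = 460.0 / (26.6 − 14) = 460.0/12.6 = 36.508 mL/cmH2O.
τ = R × C = 13.935 × 0.03651 L/cmH2O = 0.5088 s.
Fraction remaining = e^(−Te/τ) = e^(−1.03/0.5088) = 0.1321.
Trapped volume = 460.0 × 0.1321 = 60.766 mL.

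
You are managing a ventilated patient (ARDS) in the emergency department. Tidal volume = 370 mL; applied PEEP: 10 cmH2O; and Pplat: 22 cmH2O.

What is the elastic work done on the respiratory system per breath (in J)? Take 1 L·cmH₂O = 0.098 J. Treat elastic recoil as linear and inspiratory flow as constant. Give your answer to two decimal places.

Elastic work ≈ ½ × (Pplat − PEEP) × Vt = 0.5 × (22 − 10) × 0.370 L = 0.5 × 12.0 × 0.370 = 2.22 L·cmH2O.
× 0.098 J/(L·cmH2O) → 0.2176 J.

0.22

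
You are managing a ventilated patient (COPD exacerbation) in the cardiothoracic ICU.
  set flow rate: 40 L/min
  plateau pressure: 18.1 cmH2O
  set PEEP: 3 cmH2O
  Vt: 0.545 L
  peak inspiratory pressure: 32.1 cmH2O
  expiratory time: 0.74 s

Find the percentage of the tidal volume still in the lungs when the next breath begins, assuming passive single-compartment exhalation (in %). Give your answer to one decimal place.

Flow: 40 L/min ÷ 60 = 0.6667 L/s.
R = (PIP − Pplat)/V̇ = (32.1 − 18.1) / 0.6667 = 14.0/0.6667 = 20.999 cmH2O·s/L.
C = Vt/(Pplat − PEEP) = 545.0 / (18.1 − 3) = 545.0/15.1 = 36.093 mL/cmH2O.
τ = R × C = 20.999 × 0.03609 L/cmH2O = 0.7579 s.
Fraction remaining at end-expiration = e^(−Te/τ) = e^(−0.74/0.7579) = 0.3767 → 37.67%.

37.7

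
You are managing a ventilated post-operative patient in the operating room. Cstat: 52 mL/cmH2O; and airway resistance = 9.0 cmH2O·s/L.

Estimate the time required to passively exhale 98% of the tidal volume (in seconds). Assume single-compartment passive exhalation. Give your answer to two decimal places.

τ = R × C = 9.0 × 52 mL/cmH2O = 9.0 × 0.052 L/cmH2O = 0.468 s.
Exhaled fraction f = 1 − e^(−t/τ) → t = −τ·ln(1 − f) = −0.468·ln(0.02) = 1.831 s.

1.83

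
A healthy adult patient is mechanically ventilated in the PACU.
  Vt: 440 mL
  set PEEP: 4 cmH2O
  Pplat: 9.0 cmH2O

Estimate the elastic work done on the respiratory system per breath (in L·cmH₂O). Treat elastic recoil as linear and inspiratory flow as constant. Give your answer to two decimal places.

1.10

Elastic work ≈ ½ × (Pplat − PEEP) × Vt = 0.5 × (9.0 − 4) × 0.440 L = 0.5 × 5.0 × 0.440 = 1.1 L·cmH2O.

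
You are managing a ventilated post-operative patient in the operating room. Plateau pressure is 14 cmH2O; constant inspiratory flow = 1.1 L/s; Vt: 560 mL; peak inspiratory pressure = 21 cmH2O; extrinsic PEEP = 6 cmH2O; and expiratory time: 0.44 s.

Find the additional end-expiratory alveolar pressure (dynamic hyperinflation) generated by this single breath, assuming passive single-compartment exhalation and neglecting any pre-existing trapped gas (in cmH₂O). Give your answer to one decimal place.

R = (PIP − Pplat)/V̇ = (21 − 14) / 1.1 = 7.0/1.1 = 6.364 cmH2O·s/L.
C = Vt/(Pplat − PEEP) = 560.0 / (14 − 6) = 560.0/8.0 = 70.0 mL/cmH2O.
τ = R × C = 6.364 × 0.07 L/cmH2O = 0.4455 s.
Fraction remaining = e^(−Te/τ) = e^(−0.44/0.4455) = 0.3724; trapped volume = 560.0 × 0.3724 = 208.54 mL.
Additional alveolar pressure from trapping ≈ V_trapped / C = 208.54 / 70.0 = 2.979 cmH2O.

3.0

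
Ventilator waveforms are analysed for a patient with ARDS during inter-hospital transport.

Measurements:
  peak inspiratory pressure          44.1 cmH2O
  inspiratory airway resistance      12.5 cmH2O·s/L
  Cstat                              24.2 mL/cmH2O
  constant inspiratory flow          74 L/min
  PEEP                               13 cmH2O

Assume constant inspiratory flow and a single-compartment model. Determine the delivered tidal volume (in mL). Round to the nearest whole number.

380

Flow: 74 L/min ÷ 60 = 1.2333 L/s.
Equation of motion (constant flow): PIP = Vt/C + R·V̇ + PEEP.
Vt/C = PIP − R·V̇ − PEEP = 44.1 − 15.416 − 13 = 15.684 cmH2O.
Vt = C × 15.684 = 24.2 × 15.684 = 379.55 mL.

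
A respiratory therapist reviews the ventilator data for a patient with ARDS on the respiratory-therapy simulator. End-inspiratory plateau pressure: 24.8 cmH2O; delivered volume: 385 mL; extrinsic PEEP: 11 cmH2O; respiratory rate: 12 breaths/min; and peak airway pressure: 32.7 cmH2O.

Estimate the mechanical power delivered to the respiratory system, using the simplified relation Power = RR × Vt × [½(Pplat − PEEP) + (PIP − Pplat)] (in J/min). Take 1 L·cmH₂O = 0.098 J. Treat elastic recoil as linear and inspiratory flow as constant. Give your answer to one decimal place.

Per-breath work = Vt × [½(Pplat−PEEP) + (PIP−Pplat)] = 0.385 × [0.5×13.8 + 7.9] = 0.385 × 14.8 = 5.698 L·cmH2O.
Power = 12 × 5.698 = 68.376 L·cmH2O/min.
× 0.098 J/(L·cmH2O) → 6.701 J/min.

6.7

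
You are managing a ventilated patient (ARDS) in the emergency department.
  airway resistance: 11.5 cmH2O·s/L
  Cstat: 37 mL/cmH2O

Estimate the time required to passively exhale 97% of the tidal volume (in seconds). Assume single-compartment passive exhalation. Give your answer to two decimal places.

τ = R × C = 11.5 × 37 mL/cmH2O = 11.5 × 0.037 L/cmH2O = 0.4255 s.
Exhaled fraction f = 1 − e^(−t/τ) → t = −τ·ln(1 − f) = −0.4255·ln(0.03) = 1.492 s.

1.49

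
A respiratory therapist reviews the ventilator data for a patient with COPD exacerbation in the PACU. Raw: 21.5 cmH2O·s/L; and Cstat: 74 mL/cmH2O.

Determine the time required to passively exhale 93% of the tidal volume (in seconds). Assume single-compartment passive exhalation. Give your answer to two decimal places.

τ = R × C = 21.5 × 74 mL/cmH2O = 21.5 × 0.074 L/cmH2O = 1.591 s.
Exhaled fraction f = 1 − e^(−t/τ) → t = −τ·ln(1 − f) = −1.591·ln(0.07) = 4.231 s.

4.23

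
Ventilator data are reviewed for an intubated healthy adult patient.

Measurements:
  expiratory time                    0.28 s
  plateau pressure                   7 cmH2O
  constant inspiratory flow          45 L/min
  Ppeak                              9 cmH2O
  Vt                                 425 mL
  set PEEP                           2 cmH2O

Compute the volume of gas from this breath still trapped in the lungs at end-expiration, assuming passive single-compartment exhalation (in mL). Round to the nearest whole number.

Flow: 45 L/min ÷ 60 = 0.75 L/s.
R = (PIP − Pplat)/V̇ = (9 − 7) / 0.75 = 2.0/0.75 = 2.667 cmH2O·s/L.
C = Vt/(Pplat − PEEP) = 425.0 / (7 − 2) = 425.0/5.0 = 85.0 mL/cmH2O.
τ = R × C = 2.667 × 0.085 L/cmH2O = 0.2267 s.
Fraction remaining = e^(−Te/τ) = e^(−0.28/0.2267) = 0.2908.
Trapped volume = 425.0 × 0.2908 = 123.59 mL.

124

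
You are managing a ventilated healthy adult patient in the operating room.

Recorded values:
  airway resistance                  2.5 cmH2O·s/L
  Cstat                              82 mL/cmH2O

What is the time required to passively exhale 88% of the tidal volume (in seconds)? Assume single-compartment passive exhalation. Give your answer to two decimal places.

0.43

τ = R × C = 2.5 × 82 mL/cmH2O = 2.5 × 0.082 L/cmH2O = 0.205 s.
Exhaled fraction f = 1 − e^(−t/τ) → t = −τ·ln(1 − f) = −0.205·ln(0.12) = 0.4347 s.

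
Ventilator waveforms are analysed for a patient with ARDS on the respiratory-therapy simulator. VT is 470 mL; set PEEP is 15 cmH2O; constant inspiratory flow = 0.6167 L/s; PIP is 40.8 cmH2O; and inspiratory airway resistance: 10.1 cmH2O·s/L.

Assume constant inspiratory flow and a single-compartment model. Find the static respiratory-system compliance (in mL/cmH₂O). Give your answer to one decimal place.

Equation of motion (constant flow): PIP = Vt/C + R·V̇ + PEEP.
Vt/C = PIP − R·V̇ − PEEP = 40.8 − 10.1×0.6167 − 15 = 40.8 − 6.229 − 15 = 19.571 cmH2O.
C = Vt / 19.571 = 470 / 19.571 = 24.015 mL/cmH2O.

24.0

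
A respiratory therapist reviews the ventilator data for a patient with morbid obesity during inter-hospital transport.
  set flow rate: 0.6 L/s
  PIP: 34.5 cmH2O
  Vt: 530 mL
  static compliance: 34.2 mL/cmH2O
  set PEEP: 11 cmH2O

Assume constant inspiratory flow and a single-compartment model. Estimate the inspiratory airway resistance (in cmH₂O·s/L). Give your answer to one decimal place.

13.3

Equation of motion (constant flow): PIP = Vt/C + R·V̇ + PEEP.
R·V̇ = PIP − Vt/C − PEEP = 34.5 − 530/34.2 − 11 = 34.5 − 15.497 − 11 = 8.003 cmH2O.
R = 8.003 / 0.6 = 13.338 cmH2O·s/L.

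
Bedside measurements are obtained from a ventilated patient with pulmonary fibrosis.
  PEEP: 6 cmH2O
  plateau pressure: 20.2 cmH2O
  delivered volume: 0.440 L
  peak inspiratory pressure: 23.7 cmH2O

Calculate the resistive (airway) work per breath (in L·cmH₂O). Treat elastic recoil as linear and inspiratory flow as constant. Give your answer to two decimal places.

With constant inspiratory flow the resistive pressure is constant at PIP − Pplat = 23.7 − 20.2 = 3.5 cmH2O, so resistive work = 3.5 × 0.440 = 1.54 L·cmH2O.

1.54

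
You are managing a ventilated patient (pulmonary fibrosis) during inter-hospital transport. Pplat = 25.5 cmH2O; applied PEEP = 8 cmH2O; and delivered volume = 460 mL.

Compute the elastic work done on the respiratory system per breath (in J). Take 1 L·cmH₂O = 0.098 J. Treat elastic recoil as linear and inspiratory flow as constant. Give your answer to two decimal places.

Elastic work ≈ ½ × (Pplat − PEEP) × Vt = 0.5 × (25.5 − 8) × 0.460 L = 0.5 × 17.5 × 0.460 = 4.025 L·cmH2O.
× 0.098 J/(L·cmH2O) → 0.3945 J.

0.39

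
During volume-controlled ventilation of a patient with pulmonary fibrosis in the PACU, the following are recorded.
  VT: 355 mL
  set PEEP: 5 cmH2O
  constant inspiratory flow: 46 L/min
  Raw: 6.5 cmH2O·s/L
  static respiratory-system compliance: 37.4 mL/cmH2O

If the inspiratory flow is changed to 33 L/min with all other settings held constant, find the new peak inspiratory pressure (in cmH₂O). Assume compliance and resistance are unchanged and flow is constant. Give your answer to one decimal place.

18.1

Flow: 46 L/min ÷ 60 = 0.7667 L/s.
New flow: 33 L/min ÷ 60 = 0.55 L/s.
PIP = Vt/C + R·V̇ + PEEP (constant-flow equation of motion).
Only the resistive term changes: ΔPIP = R × ΔV̇ = 6.5 × (0.55 − 0.7667) = 6.5 × -0.2167 = -1.409 cmH2O.
Original PIP = 355/37.4 + 6.5×0.7667 + 5 = 19.476 cmH2O; new PIP = 19.476 + (-1.409) = 18.067 cmH2O.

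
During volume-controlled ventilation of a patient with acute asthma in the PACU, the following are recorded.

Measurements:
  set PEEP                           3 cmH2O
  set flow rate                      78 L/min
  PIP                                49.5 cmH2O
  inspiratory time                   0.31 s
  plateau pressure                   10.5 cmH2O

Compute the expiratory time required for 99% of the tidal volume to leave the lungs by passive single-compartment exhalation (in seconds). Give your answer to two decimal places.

7.42

Flow: 78 L/min ÷ 60 = 1.3 L/s.
Vt = flow × Ti = 1.3 L/s × 0.31 s × 1000 mL/L = 403.0 mL.
R = (PIP − Pplat)/V̇ = (49.5 − 10.5) / 1.3 = 39.0/1.3 = 30.0 cmH2O·s/L.
C = Vt/(Pplat − PEEP) = 403.0 / (10.5 − 3) = 403.0/7.5 = 53.733 mL/cmH2O.
τ = R × C = 30.0 × 0.05373 L/cmH2O = 1.612 s.
t = −τ·ln(1 − 0.99) = −1.612·ln(0.01) = 7.424 s.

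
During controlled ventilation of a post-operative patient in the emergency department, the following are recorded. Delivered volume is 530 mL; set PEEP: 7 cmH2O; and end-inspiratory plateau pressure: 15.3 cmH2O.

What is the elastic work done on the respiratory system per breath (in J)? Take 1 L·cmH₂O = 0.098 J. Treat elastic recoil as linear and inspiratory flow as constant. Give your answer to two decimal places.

Elastic work ≈ ½ × (Pplat − PEEP) × Vt = 0.5 × (15.3 − 7) × 0.530 L = 0.5 × 8.3 × 0.530 = 2.2 L·cmH2O.
× 0.098 J/(L·cmH2O) → 0.2156 J.

0.22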